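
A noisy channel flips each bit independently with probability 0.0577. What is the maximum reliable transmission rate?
0.6818 bits

For a binary symmetric channel (BSC) with error probability p:
Capacity C = 1 - H(p) bits per symbol

where H(p) = -p log₂(p) - (1-p) log₂(1-p) is the binary entropy function.

H(0.0577) = 0.3182 bits
C = 1 - 0.3182 = 0.6818 bits per symbol

This means we can reliably transmit up to 0.6818 bits of information per channel use.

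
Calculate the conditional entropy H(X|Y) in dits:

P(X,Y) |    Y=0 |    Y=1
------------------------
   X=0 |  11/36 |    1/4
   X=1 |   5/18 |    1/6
0.2971 dits

Using the chain rule: H(X|Y) = H(X,Y) - H(Y)

First, compute H(X,Y) = 0.5921 dits

Marginal P(Y) = (7/12, 5/12)
H(Y) = 0.2950 dits

H(X|Y) = H(X,Y) - H(Y) = 0.5921 - 0.2950 = 0.2971 dits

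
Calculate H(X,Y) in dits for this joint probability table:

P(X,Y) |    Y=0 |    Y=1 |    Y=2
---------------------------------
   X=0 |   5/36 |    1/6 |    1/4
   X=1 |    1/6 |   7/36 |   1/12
0.7572 dits

Joint entropy is H(X,Y) = -Σ_{x,y} p(x,y) log p(x,y).

Summing over all non-zero entries:
H(X,Y) = -[5/36·log_10(5/36) + 1/6·log_10(1/6) + 1/4·log_10(1/4) + 1/6·log_10(1/6) + 7/36·log_10(7/36) + 1/12·log_10(1/12)]
H(X,Y) = 0.7572 dits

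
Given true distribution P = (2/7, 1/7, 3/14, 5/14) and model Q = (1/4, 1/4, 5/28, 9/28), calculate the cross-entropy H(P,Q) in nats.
1.3686 nats

Cross-entropy: H(P,Q) = -Σ p(x) log q(x)

Alternatively: H(P,Q) = H(P) + D_KL(P||Q)
H(P) = 1.3337 nats
D_KL(P||Q) = 0.0349 nats

H(P,Q) = 1.3337 + 0.0349 = 1.3686 nats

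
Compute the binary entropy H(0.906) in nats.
0.3117 nats

The binary entropy function is:
H(p) = -p log(p) - (1-p) log(1-p)

H(0.906) = -0.906 × log_e(0.906) - 0.094 × log_e(0.094)
H(0.906) = 0.3117 nats

Note: Binary entropy is maximized at p=0.5 (H=1 bit) and minimized at p=0 or p=1 (H=0).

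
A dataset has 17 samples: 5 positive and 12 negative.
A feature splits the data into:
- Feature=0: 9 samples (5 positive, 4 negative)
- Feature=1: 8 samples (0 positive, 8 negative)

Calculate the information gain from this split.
0.3493 bits

Information Gain = H(Y) - H(Y|Feature)

Before split:
P(positive) = 5/17 = 0.2941
H(Y) = 0.8740 bits

After split:
Feature=0: H = 0.9911 bits (weight = 9/17)
Feature=1: H = 0.0000 bits (weight = 8/17)
H(Y|Feature) = (9/17)×0.9911 + (8/17)×0.0000 = 0.5247 bits

Information Gain = 0.8740 - 0.5247 = 0.3493 bits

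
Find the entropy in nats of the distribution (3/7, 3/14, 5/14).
1.0609 nats

Shannon entropy is H(X) = -Σ p(x) log p(x).

For P = (3/7, 3/14, 5/14):
H = -3/7 × log_e(3/7) -3/14 × log_e(3/14) -5/14 × log_e(5/14)
H = 1.0609 nats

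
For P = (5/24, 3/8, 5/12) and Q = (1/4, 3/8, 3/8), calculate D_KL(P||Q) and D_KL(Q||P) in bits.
D_KL(P||Q) = 0.0085, D_KL(Q||P) = 0.0088

KL divergence is not symmetric: D_KL(P||Q) ≠ D_KL(Q||P) in general.

D_KL(P||Q) = 0.0085 bits
D_KL(Q||P) = 0.0088 bits

No, they are not equal!

This asymmetry is why KL divergence is not a true distance metric.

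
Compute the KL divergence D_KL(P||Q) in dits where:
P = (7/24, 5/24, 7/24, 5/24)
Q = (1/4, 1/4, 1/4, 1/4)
0.0061 dits

KL divergence: D_KL(P||Q) = Σ p(x) log(p(x)/q(x))

Computing term by term:
  x=0: 7/24 × log_10[(7/24)/(1/4)] = 7/24 × 0.0669 = 0.0195
  x=1: 5/24 × log_10[(5/24)/(1/4)] = 5/24 × -0.0792 = -0.0165
  x=2: 7/24 × log_10[(7/24)/(1/4)] = 7/24 × 0.0669 = 0.0195
  x=3: 5/24 × log_10[(5/24)/(1/4)] = 5/24 × -0.0792 = -0.0165

D_KL(P||Q) = 0.0061 dits

Note: KL divergence is always non-negative and equals 0 iff P = Q.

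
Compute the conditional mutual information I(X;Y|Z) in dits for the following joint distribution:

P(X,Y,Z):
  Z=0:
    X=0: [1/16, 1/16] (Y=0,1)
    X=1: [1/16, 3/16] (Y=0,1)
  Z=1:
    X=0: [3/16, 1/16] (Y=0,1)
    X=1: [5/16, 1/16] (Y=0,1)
0.0064 dits

Conditional mutual information: I(X;Y|Z) = H(X|Z) + H(Y|Z) - H(X,Y|Z)

H(Z) = 0.2873
H(X,Z) = 0.5737 → H(X|Z) = 0.2863
H(Y,Z) = 0.5268 → H(Y|Z) = 0.2395
H(X,Y,Z) = 0.8068 → H(X,Y|Z) = 0.5195

I(X;Y|Z) = 0.2863 + 0.2395 - 0.5195 = 0.0064 dits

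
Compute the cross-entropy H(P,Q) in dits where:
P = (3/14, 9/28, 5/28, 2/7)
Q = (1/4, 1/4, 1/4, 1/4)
0.6021 dits

Cross-entropy: H(P,Q) = -Σ p(x) log q(x)

Alternatively: H(P,Q) = H(P) + D_KL(P||Q)
H(P) = 0.5908 dits
D_KL(P||Q) = 0.0112 dits

H(P,Q) = 0.5908 + 0.0112 = 0.6021 dits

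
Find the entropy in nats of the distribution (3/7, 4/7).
0.6829 nats

Shannon entropy is H(X) = -Σ p(x) log p(x).

For P = (3/7, 4/7):
H = -3/7 × log_e(3/7) -4/7 × log_e(4/7)
H = 0.6829 nats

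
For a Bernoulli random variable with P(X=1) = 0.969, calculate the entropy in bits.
0.1994 bits

The binary entropy function is:
H(p) = -p log(p) - (1-p) log(1-p)

H(0.969) = -0.969 × log_2(0.969) - 0.031 × log_2(0.031)
H(0.969) = 0.1994 bits

Note: Binary entropy is maximized at p=0.5 (H=1 bit) and minimized at p=0 or p=1 (H=0).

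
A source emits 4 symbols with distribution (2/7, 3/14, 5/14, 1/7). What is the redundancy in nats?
0.0526 nats

Redundancy measures how far a source is from maximum entropy:
R = H_max - H(X)

Maximum entropy for 4 symbols: H_max = log_e(4) = 1.3863 nats
Actual entropy: H(X) = 1.3337 nats
Redundancy: R = 1.3863 - 1.3337 = 0.0526 nats

This redundancy represents potential for compression: the source could be compressed by 0.0526 nats per symbol.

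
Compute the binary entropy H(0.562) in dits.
0.2977 dits

The binary entropy function is:
H(p) = -p log(p) - (1-p) log(1-p)

H(0.562) = -0.562 × log_10(0.562) - 0.438 × log_10(0.438)
H(0.562) = 0.2977 dits

Note: Binary entropy is maximized at p=0.5 (H=1 bit) and minimized at p=0 or p=1 (H=0).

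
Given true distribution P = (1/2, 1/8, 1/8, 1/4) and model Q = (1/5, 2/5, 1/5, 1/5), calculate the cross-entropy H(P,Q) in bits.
2.1969 bits

Cross-entropy: H(P,Q) = -Σ p(x) log q(x)

Alternatively: H(P,Q) = H(P) + D_KL(P||Q)
H(P) = 1.7500 bits
D_KL(P||Q) = 0.4469 bits

H(P,Q) = 1.7500 + 0.4469 = 2.1969 bits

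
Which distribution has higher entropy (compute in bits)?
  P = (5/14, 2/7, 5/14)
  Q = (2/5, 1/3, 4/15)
P

Computing entropies in bits:
H(P) = 1.5774
H(Q) = 1.5656

Distribution P has higher entropy.

Intuition: The distribution closer to uniform (more spread out) has higher entropy.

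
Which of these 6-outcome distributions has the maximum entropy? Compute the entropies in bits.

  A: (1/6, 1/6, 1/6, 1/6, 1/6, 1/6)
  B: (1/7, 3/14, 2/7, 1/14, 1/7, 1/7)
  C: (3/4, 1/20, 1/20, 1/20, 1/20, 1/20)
A

For a discrete distribution over n outcomes, entropy is maximized by the uniform distribution.

Computing entropies:
H(A) = 2.5850 bits
H(B) = 2.4677 bits
H(C) = 1.3918 bits

The uniform distribution (where all probabilities equal 1/6) achieves the maximum entropy of log_2(6) = 2.5850 bits.

Distribution A has the highest entropy.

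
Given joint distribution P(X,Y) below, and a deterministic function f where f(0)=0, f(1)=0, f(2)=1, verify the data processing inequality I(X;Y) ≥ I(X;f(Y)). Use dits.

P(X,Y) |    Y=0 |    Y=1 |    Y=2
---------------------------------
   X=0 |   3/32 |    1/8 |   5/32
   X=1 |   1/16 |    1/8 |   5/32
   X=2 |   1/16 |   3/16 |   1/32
I(X;Y) = 0.0270, I(X;f(Y)) = 0.0234, inequality holds: 0.0270 ≥ 0.0234

Data Processing Inequality: For any Markov chain X → Y → Z, we have I(X;Y) ≥ I(X;Z).

Here Z = f(Y) is a deterministic function of Y, forming X → Y → Z.

Original I(X;Y) = 0.0270 dits

After applying f:
P(X,Z) where Z=f(Y):
- P(X,Z=0) = P(X,Y=0) + P(X,Y=1)
- P(X,Z=1) = P(X,Y=2)

I(X;Z) = I(X;f(Y)) = 0.0234 dits

Verification: 0.0270 ≥ 0.0234 ✓

Information cannot be created by processing; the function f can only lose information about X.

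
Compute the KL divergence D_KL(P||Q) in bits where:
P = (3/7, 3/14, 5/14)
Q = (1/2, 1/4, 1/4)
0.0408 bits

KL divergence: D_KL(P||Q) = Σ p(x) log(p(x)/q(x))

Computing term by term:
  x=0: 3/7 × log_2[(3/7)/(1/2)] = 3/7 × -0.2224 = -0.0953
  x=1: 3/14 × log_2[(3/14)/(1/4)] = 3/14 × -0.2224 = -0.0477
  x=2: 5/14 × log_2[(5/14)/(1/4)] = 5/14 × 0.5146 = 0.1838

D_KL(P||Q) = 0.0408 bits

Note: KL divergence is always non-negative and equals 0 iff P = Q.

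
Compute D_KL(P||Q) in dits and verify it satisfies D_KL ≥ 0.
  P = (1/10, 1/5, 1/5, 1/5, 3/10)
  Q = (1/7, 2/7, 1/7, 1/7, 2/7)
0.0183 dits

KL divergence satisfies the Gibbs inequality: D_KL(P||Q) ≥ 0 for all distributions P, Q.

D_KL(P||Q) = Σ p(x) log(p(x)/q(x))
Term by term:
  x=0: 1/10 × log_10[(1/10)/(1/7)] = -0.0155
  x=1: 1/5 × log_10[(1/5)/(2/7)] = -0.0310
  x=2: 1/5 × log_10[(1/5)/(1/7)] = 0.0292
  x=3: 1/5 × log_10[(1/5)/(1/7)] = 0.0292
  x=4: 3/10 × log_10[(3/10)/(2/7)] = 0.0064
D_KL(P||Q) = 0.0183 dits

D_KL(P||Q) = 0.0183 ≥ 0 ✓

This non-negativity is a fundamental property: relative entropy cannot be negative because it measures how different Q is from P.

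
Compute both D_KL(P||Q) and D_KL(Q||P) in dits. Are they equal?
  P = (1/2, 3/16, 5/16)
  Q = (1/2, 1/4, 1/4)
D_KL(P||Q) = 0.0069, D_KL(Q||P) = 0.0070

KL divergence is not symmetric: D_KL(P||Q) ≠ D_KL(Q||P) in general.

D_KL(P||Q) = 0.0069 dits
D_KL(Q||P) = 0.0070 dits

No, they are not equal!

This asymmetry is why KL divergence is not a true distance metric.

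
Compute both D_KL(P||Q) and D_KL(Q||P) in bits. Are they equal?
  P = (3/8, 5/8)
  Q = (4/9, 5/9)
D_KL(P||Q) = 0.0143, D_KL(Q||P) = 0.0145

KL divergence is not symmetric: D_KL(P||Q) ≠ D_KL(Q||P) in general.

D_KL(P||Q) = 0.0143 bits
D_KL(Q||P) = 0.0145 bits

No, they are not equal!

This asymmetry is why KL divergence is not a true distance metric.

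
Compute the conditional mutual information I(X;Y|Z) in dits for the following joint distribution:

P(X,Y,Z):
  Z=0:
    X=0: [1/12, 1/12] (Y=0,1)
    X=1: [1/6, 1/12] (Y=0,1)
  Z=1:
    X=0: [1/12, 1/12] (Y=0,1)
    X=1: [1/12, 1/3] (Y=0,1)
0.0133 dits

Conditional mutual information: I(X;Y|Z) = H(X|Z) + H(Y|Z) - H(X,Y|Z)

H(Z) = 0.2950
H(X,Z) = 0.5683 → H(X|Z) = 0.2734
H(Y,Z) = 0.5683 → H(Y|Z) = 0.2734
H(X,Y,Z) = 0.8283 → H(X,Y|Z) = 0.5334

I(X;Y|Z) = 0.2734 + 0.2734 - 0.5334 = 0.0133 dits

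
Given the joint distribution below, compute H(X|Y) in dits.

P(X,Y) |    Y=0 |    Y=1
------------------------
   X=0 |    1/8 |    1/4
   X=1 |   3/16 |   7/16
0.2871 dits

Using the chain rule: H(X|Y) = H(X,Y) - H(Y)

First, compute H(X,Y) = 0.5568 dits

Marginal P(Y) = (5/16, 11/16)
H(Y) = 0.2697 dits

H(X|Y) = H(X,Y) - H(Y) = 0.5568 - 0.2697 = 0.2871 dits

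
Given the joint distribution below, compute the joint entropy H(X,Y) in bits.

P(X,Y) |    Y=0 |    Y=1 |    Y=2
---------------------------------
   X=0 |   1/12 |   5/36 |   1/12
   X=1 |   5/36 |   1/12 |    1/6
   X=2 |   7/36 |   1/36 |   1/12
3.0199 bits

Joint entropy is H(X,Y) = -Σ_{x,y} p(x,y) log p(x,y).

Summing over all non-zero entries:
H(X,Y) = -[1/12·log_2(1/12) + 5/36·log_2(5/36) + 1/12·log_2(1/12) + 5/36·log_2(5/36) + 1/12·log_2(1/12) + 1/6·log_2(1/6) + 7/36·log_2(7/36) + 1/36·log_2(1/36) + 1/12·log_2(1/12)]
H(X,Y) = 3.0199 bits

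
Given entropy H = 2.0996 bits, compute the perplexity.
4.2859

Perplexity is 2^H (or exp(H) for natural log).

H = 2.0996 bits
Perplexity = 2^2.0996 = 4.2859

Interpretation: The model's uncertainty is equivalent to choosing uniformly among 4.3 options.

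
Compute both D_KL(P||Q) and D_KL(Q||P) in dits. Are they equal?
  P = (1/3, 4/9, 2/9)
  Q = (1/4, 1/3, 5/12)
D_KL(P||Q) = 0.0365, D_KL(Q||P) = 0.0409

KL divergence is not symmetric: D_KL(P||Q) ≠ D_KL(Q||P) in general.

D_KL(P||Q) = 0.0365 dits
D_KL(Q||P) = 0.0409 dits

No, they are not equal!

This asymmetry is why KL divergence is not a true distance metric.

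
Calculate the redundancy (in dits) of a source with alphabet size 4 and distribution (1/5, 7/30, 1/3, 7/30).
0.0083 dits

Redundancy measures how far a source is from maximum entropy:
R = H_max - H(X)

Maximum entropy for 4 symbols: H_max = log_10(4) = 0.6021 dits
Actual entropy: H(X) = 0.5938 dits
Redundancy: R = 0.6021 - 0.5938 = 0.0083 dits

This redundancy represents potential for compression: the source could be compressed by 0.0083 dits per symbol.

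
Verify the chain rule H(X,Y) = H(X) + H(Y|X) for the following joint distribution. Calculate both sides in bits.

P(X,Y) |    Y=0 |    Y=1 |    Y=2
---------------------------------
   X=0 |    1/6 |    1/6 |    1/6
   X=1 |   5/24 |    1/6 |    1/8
H(X,Y) = 2.5698, H(X) = 1.0000, H(Y|X) = 1.5698 (all in bits)

Chain rule: H(X,Y) = H(X) + H(Y|X)

Left side — joint entropy directly:
H(X,Y) = -Σ p(x,y) log p(x,y) = 2.5698 bits

Right side — compute H(Y|X) from the conditional distributions:
P(X) = (1/2, 1/2), so H(X) = 1.0000 bits
H(Y|X) = Σ_x P(X=x) · H(Y|X=x):
  P(Y|X=0) = (1/3, 1/3, 1/3), H(Y|X=0) = 1.5850, weight P(X=0) = 1/2
  P(Y|X=1) = (5/12, 1/3, 1/4), H(Y|X=1) = 1.5546, weight P(X=1) = 1/2
H(Y|X) = 1.5698 bits

H(X) + H(Y|X) = 1.0000 + 1.5698 = 2.5698 bits

Both sides equal 2.5698 bits. ✓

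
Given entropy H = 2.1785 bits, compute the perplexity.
4.5268

Perplexity is 2^H (or exp(H) for natural log).

H = 2.1785 bits
Perplexity = 2^2.1785 = 4.5268

Interpretation: The model's uncertainty is equivalent to choosing uniformly among 4.5 options.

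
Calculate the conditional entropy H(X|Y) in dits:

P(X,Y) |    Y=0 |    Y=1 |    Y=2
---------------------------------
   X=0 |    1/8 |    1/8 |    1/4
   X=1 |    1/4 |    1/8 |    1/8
0.2826 dits

Using the chain rule: H(X|Y) = H(X,Y) - H(Y)

First, compute H(X,Y) = 0.7526 dits

Marginal P(Y) = (3/8, 1/4, 3/8)
H(Y) = 0.4700 dits

H(X|Y) = H(X,Y) - H(Y) = 0.7526 - 0.4700 = 0.2826 dits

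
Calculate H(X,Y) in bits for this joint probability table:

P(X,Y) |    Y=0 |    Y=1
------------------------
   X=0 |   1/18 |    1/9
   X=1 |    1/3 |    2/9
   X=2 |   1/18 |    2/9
2.3083 bits

Joint entropy is H(X,Y) = -Σ_{x,y} p(x,y) log p(x,y).

Summing over all non-zero entries:
H(X,Y) = -[1/18·log_2(1/18) + 1/9·log_2(1/9) + 1/3·log_2(1/3) + 2/9·log_2(2/9) + 1/18·log_2(1/18) + 2/9·log_2(2/9)]
H(X,Y) = 2.3083 bits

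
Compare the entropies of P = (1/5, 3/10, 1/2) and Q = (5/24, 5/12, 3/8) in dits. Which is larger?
Q

Computing entropies in dits:
H(P) = 0.4472
H(Q) = 0.4601

Distribution Q has higher entropy.

Intuition: The distribution closer to uniform (more spread out) has higher entropy.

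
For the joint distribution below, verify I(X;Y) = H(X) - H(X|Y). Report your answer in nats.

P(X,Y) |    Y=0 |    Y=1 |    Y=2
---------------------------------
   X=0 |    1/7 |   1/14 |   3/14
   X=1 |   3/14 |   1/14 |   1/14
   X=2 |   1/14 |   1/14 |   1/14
I(X;Y) = 0.0527 nats

Mutual information has multiple equivalent forms:
- I(X;Y) = H(X) - H(X|Y)
- I(X;Y) = H(Y) - H(Y|X)
- I(X;Y) = H(X) + H(Y) - H(X,Y)

Computing all quantities:
H(X) = 1.0609, H(Y) = 1.0609, H(X,Y) = 2.0692
H(X|Y) = 1.0083, H(Y|X) = 1.0083

Verification:
H(X) - H(X|Y) = 1.0609 - 1.0083 = 0.0527
H(Y) - H(Y|X) = 1.0609 - 1.0083 = 0.0527
H(X) + H(Y) - H(X,Y) = 1.0609 + 1.0609 - 2.0692 = 0.0527

All forms give I(X;Y) = 0.0527 nats. ✓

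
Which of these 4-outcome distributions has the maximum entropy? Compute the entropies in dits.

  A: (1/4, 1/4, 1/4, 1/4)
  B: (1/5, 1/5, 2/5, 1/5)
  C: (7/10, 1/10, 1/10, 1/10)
A

For a discrete distribution over n outcomes, entropy is maximized by the uniform distribution.

Computing entropies:
H(A) = 0.6021 dits
H(B) = 0.5786 dits
H(C) = 0.4084 dits

The uniform distribution (where all probabilities equal 1/4) achieves the maximum entropy of log_10(4) = 0.6021 dits.

Distribution A has the highest entropy.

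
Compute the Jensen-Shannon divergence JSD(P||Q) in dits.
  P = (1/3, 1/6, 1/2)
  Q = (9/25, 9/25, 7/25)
0.0148 dits

Jensen-Shannon divergence is:
JSD(P||Q) = 0.5 × D_KL(P||M) + 0.5 × D_KL(Q||M)
where M = 0.5 × (P + Q) is the mixture distribution.

M = 0.5 × (1/3, 1/6, 1/2) + 0.5 × (9/25, 9/25, 7/25) = (0.346667, 0.263333, 0.39)

D_KL(P||M) = 0.0152 dits
D_KL(Q||M) = 0.0145 dits

JSD(P||Q) = 0.5 × 0.0152 + 0.5 × 0.0145 = 0.0148 dits

Unlike KL divergence, JSD is symmetric and bounded: 0 ≤ JSD ≤ log(2).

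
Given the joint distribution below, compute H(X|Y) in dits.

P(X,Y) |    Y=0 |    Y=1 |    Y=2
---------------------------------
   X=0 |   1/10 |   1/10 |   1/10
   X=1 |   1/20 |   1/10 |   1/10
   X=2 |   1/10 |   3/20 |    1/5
0.4592 dits

Using the chain rule: H(X|Y) = H(X,Y) - H(Y)

First, compute H(X,Y) = 0.9284 dits

Marginal P(Y) = (1/4, 7/20, 2/5)
H(Y) = 0.4693 dits

H(X|Y) = H(X,Y) - H(Y) = 0.9284 - 0.4693 = 0.4592 dits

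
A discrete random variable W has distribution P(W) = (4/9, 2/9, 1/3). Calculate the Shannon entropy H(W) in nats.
1.0609 nats

Shannon entropy is H(X) = -Σ p(x) log p(x).

For P = (4/9, 2/9, 1/3):
H = -4/9 × log_e(4/9) -2/9 × log_e(2/9) -1/3 × log_e(1/3)
H = 1.0609 nats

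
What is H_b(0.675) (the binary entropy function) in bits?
0.9097 bits

The binary entropy function is:
H(p) = -p log(p) - (1-p) log(1-p)

H(0.675) = -0.675 × log_2(0.675) - 0.325 × log_2(0.325)
H(0.675) = 0.9097 bits

Note: Binary entropy is maximized at p=0.5 (H=1 bit) and minimized at p=0 or p=1 (H=0).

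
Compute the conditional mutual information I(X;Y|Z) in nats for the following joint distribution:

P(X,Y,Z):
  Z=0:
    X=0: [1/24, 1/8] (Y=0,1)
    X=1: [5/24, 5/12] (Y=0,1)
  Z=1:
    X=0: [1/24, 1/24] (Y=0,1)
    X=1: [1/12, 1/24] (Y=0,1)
0.0051 nats

Conditional mutual information: I(X;Y|Z) = H(X|Z) + H(Y|Z) - H(X,Y|Z)

H(Z) = 0.5117
H(X,Z) = 1.0594 → H(X|Z) = 0.5476
H(Y,Z) = 1.1457 → H(Y|Z) = 0.6339
H(X,Y,Z) = 1.6883 → H(X,Y|Z) = 1.1765

I(X;Y|Z) = 0.5476 + 0.6339 - 1.1765 = 0.0051 nats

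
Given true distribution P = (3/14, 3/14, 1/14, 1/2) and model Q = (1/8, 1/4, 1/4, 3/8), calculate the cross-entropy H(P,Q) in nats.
1.3321 nats

Cross-entropy: H(P,Q) = -Σ p(x) log q(x)

Alternatively: H(P,Q) = H(P) + D_KL(P||Q)
H(P) = 1.1953 nats
D_KL(P||Q) = 0.1368 nats

H(P,Q) = 1.1953 + 0.1368 = 1.3321 nats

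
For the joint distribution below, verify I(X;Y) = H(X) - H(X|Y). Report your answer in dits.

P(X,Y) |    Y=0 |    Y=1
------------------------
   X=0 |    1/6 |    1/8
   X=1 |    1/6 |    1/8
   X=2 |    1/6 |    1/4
I(X;Y) = 0.0062 dits

Mutual information has multiple equivalent forms:
- I(X;Y) = H(X) - H(X|Y)
- I(X;Y) = H(Y) - H(Y|X)
- I(X;Y) = H(X) + H(Y) - H(X,Y)

Computing all quantities:
H(X) = 0.4706, H(Y) = 0.3010, H(X,Y) = 0.7654
H(X|Y) = 0.4643, H(Y|X) = 0.2948

Verification:
H(X) - H(X|Y) = 0.4706 - 0.4643 = 0.0062
H(Y) - H(Y|X) = 0.3010 - 0.2948 = 0.0062
H(X) + H(Y) - H(X,Y) = 0.4706 + 0.3010 - 0.7654 = 0.0062

All forms give I(X;Y) = 0.0062 dits. ✓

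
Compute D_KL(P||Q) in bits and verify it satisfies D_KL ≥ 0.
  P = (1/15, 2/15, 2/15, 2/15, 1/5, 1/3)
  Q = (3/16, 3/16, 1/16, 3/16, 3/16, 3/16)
0.2104 bits

KL divergence satisfies the Gibbs inequality: D_KL(P||Q) ≥ 0 for all distributions P, Q.

D_KL(P||Q) = Σ p(x) log(p(x)/q(x))
Term by term:
  x=0: 1/15 × log_2[(1/15)/(3/16)] = -0.0995
  x=1: 2/15 × log_2[(2/15)/(3/16)] = -0.0656
  x=2: 2/15 × log_2[(2/15)/(1/16)] = 0.1457
  x=3: 2/15 × log_2[(2/15)/(3/16)] = -0.0656
  x=4: 1/5 × log_2[(1/5)/(3/16)] = 0.0186
  x=5: 1/3 × log_2[(1/3)/(3/16)] = 0.2767
D_KL(P||Q) = 0.2104 bits

D_KL(P||Q) = 0.2104 ≥ 0 ✓

This non-negativity is a fundamental property: relative entropy cannot be negative because it measures how different Q is from P.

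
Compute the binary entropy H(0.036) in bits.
0.2236 bits

The binary entropy function is:
H(p) = -p log(p) - (1-p) log(1-p)

H(0.036) = -0.036 × log_2(0.036) - 0.964 × log_2(0.964)
H(0.036) = 0.2236 bits

Note: Binary entropy is maximized at p=0.5 (H=1 bit) and minimized at p=0 or p=1 (H=0).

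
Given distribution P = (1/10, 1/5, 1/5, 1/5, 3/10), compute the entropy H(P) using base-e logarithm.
1.5571 nats

Shannon entropy is H(X) = -Σ p(x) log p(x).

For P = (1/10, 1/5, 1/5, 1/5, 3/10):
H = -1/10 × log_e(1/10) -1/5 × log_e(1/5) -1/5 × log_e(1/5) -1/5 × log_e(1/5) -3/10 × log_e(3/10)
H = 1.5571 nats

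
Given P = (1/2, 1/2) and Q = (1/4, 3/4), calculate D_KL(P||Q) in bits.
0.2075 bits

KL divergence: D_KL(P||Q) = Σ p(x) log(p(x)/q(x))

Computing term by term:
  x=0: 1/2 × log_2[(1/2)/(1/4)] = 1/2 × 1.0000 = 0.5000
  x=1: 1/2 × log_2[(1/2)/(3/4)] = 1/2 × -0.5850 = -0.2925

D_KL(P||Q) = 0.2075 bits

Note: KL divergence is always non-negative and equals 0 iff P = Q.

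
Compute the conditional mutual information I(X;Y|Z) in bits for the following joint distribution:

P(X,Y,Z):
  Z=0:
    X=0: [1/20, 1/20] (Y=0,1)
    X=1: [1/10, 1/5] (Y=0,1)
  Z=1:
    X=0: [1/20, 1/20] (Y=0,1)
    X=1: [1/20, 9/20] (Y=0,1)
0.0618 bits

Conditional mutual information: I(X;Y|Z) = H(X|Z) + H(Y|Z) - H(X,Y|Z)

H(Z) = 0.9710
H(X,Z) = 1.6855 → H(X|Z) = 0.7145
H(Y,Z) = 1.7427 → H(Y|Z) = 0.7718
H(X,Y,Z) = 2.3955 → H(X,Y|Z) = 1.4245

I(X;Y|Z) = 0.7145 + 0.7718 - 1.4245 = 0.0618 bits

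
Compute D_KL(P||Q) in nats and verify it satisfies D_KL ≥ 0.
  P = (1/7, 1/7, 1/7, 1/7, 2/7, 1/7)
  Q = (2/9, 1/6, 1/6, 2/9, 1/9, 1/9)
0.1355 nats

KL divergence satisfies the Gibbs inequality: D_KL(P||Q) ≥ 0 for all distributions P, Q.

D_KL(P||Q) = Σ p(x) log(p(x)/q(x))
Term by term:
  x=0: 1/7 × log_e[(1/7)/(2/9)] = -0.0631
  x=1: 1/7 × log_e[(1/7)/(1/6)] = -0.0220
  x=2: 1/7 × log_e[(1/7)/(1/6)] = -0.0220
  x=3: 1/7 × log_e[(1/7)/(2/9)] = -0.0631
  x=4: 2/7 × log_e[(2/7)/(1/9)] = 0.2698
  x=5: 1/7 × log_e[(1/7)/(1/9)] = 0.0359
D_KL(P||Q) = 0.1355 nats

D_KL(P||Q) = 0.1355 ≥ 0 ✓

This non-negativity is a fundamental property: relative entropy cannot be negative because it measures how different Q is from P.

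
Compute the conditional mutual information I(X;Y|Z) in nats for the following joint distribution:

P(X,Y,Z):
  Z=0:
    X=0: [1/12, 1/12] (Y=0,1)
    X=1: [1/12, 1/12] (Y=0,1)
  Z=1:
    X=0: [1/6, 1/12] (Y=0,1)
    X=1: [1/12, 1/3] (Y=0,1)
0.0734 nats

Conditional mutual information: I(X;Y|Z) = H(X|Z) + H(Y|Z) - H(X,Y|Z)

H(Z) = 0.6365
H(X,Z) = 1.3086 → H(X|Z) = 0.6721
H(Y,Z) = 1.3086 → H(Y|Z) = 0.6721
H(X,Y,Z) = 1.9073 → H(X,Y|Z) = 1.2708

I(X;Y|Z) = 0.6721 + 0.6721 - 1.2708 = 0.0734 nats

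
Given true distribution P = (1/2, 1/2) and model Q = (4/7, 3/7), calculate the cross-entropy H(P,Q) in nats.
0.7035 nats

Cross-entropy: H(P,Q) = -Σ p(x) log q(x)

Alternatively: H(P,Q) = H(P) + D_KL(P||Q)
H(P) = 0.6931 nats
D_KL(P||Q) = 0.0103 nats

H(P,Q) = 0.6931 + 0.0103 = 0.7035 nats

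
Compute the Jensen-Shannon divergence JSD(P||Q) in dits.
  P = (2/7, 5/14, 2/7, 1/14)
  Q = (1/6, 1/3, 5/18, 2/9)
0.0124 dits

Jensen-Shannon divergence is:
JSD(P||Q) = 0.5 × D_KL(P||M) + 0.5 × D_KL(Q||M)
where M = 0.5 × (P + Q) is the mixture distribution.

M = 0.5 × (2/7, 5/14, 2/7, 1/14) + 0.5 × (1/6, 1/3, 5/18, 2/9) = (0.22619, 0.345238, 0.281746, 0.146825)

D_KL(P||M) = 0.0136 dits
D_KL(Q||M) = 0.0111 dits

JSD(P||Q) = 0.5 × 0.0136 + 0.5 × 0.0111 = 0.0124 dits

Unlike KL divergence, JSD is symmetric and bounded: 0 ≤ JSD ≤ log(2).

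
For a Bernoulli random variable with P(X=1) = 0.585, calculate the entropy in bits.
0.9791 bits

The binary entropy function is:
H(p) = -p log(p) - (1-p) log(1-p)

H(0.585) = -0.585 × log_2(0.585) - 0.415 × log_2(0.415)
H(0.585) = 0.9791 bits

Note: Binary entropy is maximized at p=0.5 (H=1 bit) and minimized at p=0 or p=1 (H=0).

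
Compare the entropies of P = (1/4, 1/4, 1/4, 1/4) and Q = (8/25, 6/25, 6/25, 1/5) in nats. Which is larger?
P

Computing entropies in nats:
H(P) = 1.3863
H(Q) = 1.3715

Distribution P has higher entropy.

Intuition: The distribution closer to uniform (more spread out) has higher entropy.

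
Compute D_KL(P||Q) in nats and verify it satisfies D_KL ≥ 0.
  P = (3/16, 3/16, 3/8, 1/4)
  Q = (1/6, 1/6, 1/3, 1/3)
0.0164 nats

KL divergence satisfies the Gibbs inequality: D_KL(P||Q) ≥ 0 for all distributions P, Q.

D_KL(P||Q) = Σ p(x) log(p(x)/q(x))
Term by term:
  x=0: 3/16 × log_e[(3/16)/(1/6)] = 0.0221
  x=1: 3/16 × log_e[(3/16)/(1/6)] = 0.0221
  x=2: 3/8 × log_e[(3/8)/(1/3)] = 0.0442
  x=3: 1/4 × log_e[(1/4)/(1/3)] = -0.0719
D_KL(P||Q) = 0.0164 nats

D_KL(P||Q) = 0.0164 ≥ 0 ✓

This non-negativity is a fundamental property: relative entropy cannot be negative because it measures how different Q is from P.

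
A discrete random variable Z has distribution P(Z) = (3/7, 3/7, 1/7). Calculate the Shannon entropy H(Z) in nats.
1.0042 nats

Shannon entropy is H(X) = -Σ p(x) log p(x).

For P = (3/7, 3/7, 1/7):
H = -3/7 × log_e(3/7) -3/7 × log_e(3/7) -1/7 × log_e(1/7)
H = 1.0042 nats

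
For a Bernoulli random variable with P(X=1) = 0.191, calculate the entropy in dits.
0.2118 dits

The binary entropy function is:
H(p) = -p log(p) - (1-p) log(1-p)

H(0.191) = -0.191 × log_10(0.191) - 0.809 × log_10(0.809)
H(0.191) = 0.2118 dits

Note: Binary entropy is maximized at p=0.5 (H=1 bit) and minimized at p=0 or p=1 (H=0).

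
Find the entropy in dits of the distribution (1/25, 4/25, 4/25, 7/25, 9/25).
0.6251 dits

Shannon entropy is H(X) = -Σ p(x) log p(x).

For P = (1/25, 4/25, 4/25, 7/25, 9/25):
H = -1/25 × log_10(1/25) -4/25 × log_10(4/25) -4/25 × log_10(4/25) -7/25 × log_10(7/25) -9/25 × log_10(9/25)
H = 0.6251 dits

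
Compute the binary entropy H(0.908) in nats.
0.3071 nats

The binary entropy function is:
H(p) = -p log(p) - (1-p) log(1-p)

H(0.908) = -0.908 × log_e(0.908) - 0.092 × log_e(0.092)
H(0.908) = 0.3071 nats

Note: Binary entropy is maximized at p=0.5 (H=1 bit) and minimized at p=0 or p=1 (H=0).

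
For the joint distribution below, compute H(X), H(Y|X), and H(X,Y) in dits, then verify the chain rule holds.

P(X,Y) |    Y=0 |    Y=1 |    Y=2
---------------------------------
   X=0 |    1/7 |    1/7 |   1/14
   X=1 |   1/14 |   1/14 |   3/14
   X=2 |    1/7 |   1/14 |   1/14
H(X,Y) = 0.9149, H(X) = 0.4748, H(Y|X) = 0.4400 (all in dits)

Chain rule: H(X,Y) = H(X) + H(Y|X)

Left side — joint entropy directly:
H(X,Y) = -Σ p(x,y) log p(x,y) = 0.9149 dits

Right side — compute H(Y|X) from the conditional distributions:
P(X) = (5/14, 5/14, 2/7), so H(X) = 0.4748 dits
H(Y|X) = Σ_x P(X=x) · H(Y|X=x):
  P(Y|X=0) = (2/5, 2/5, 1/5), H(Y|X=0) = 0.4581, weight P(X=0) = 5/14
  P(Y|X=1) = (1/5, 1/5, 3/5), H(Y|X=1) = 0.4127, weight P(X=1) = 5/14
  P(Y|X=2) = (1/2, 1/4, 1/4), H(Y|X=2) = 0.4515, weight P(X=2) = 2/7
H(Y|X) = 0.4400 dits

H(X) + H(Y|X) = 0.4748 + 0.4400 = 0.9149 dits

Both sides equal 0.9149 dits. ✓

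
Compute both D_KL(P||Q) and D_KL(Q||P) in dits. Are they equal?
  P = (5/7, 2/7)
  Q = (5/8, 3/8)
D_KL(P||Q) = 0.0077, D_KL(Q||P) = 0.0080

KL divergence is not symmetric: D_KL(P||Q) ≠ D_KL(Q||P) in general.

D_KL(P||Q) = 0.0077 dits
D_KL(Q||P) = 0.0080 dits

No, they are not equal!

This asymmetry is why KL divergence is not a true distance metric.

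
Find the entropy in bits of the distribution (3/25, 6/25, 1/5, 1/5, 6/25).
2.2841 bits

Shannon entropy is H(X) = -Σ p(x) log p(x).

For P = (3/25, 6/25, 1/5, 1/5, 6/25):
H = -3/25 × log_2(3/25) -6/25 × log_2(6/25) -1/5 × log_2(1/5) -1/5 × log_2(1/5) -6/25 × log_2(6/25)
H = 2.2841 bits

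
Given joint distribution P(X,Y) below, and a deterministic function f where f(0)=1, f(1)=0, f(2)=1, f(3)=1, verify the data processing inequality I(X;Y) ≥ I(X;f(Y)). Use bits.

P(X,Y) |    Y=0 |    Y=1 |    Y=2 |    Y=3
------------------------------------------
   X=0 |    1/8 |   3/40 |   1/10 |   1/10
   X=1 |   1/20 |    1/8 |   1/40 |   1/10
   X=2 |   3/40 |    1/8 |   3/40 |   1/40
I(X;Y) = 0.1019, I(X;f(Y)) = 0.0433, inequality holds: 0.1019 ≥ 0.0433

Data Processing Inequality: For any Markov chain X → Y → Z, we have I(X;Y) ≥ I(X;Z).

Here Z = f(Y) is a deterministic function of Y, forming X → Y → Z.

Original I(X;Y) = 0.1019 bits

After applying f:
P(X,Z) where Z=f(Y):
- P(X,Z=0) = P(X,Y=1)
- P(X,Z=1) = P(X,Y=0) + P(X,Y=2) + P(X,Y=3)

I(X;Z) = I(X;f(Y)) = 0.0433 bits

Verification: 0.1019 ≥ 0.0433 ✓

Information cannot be created by processing; the function f can only lose information about X.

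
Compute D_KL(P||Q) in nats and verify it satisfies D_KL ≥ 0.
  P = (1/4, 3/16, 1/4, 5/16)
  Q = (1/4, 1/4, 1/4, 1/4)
0.0158 nats

KL divergence satisfies the Gibbs inequality: D_KL(P||Q) ≥ 0 for all distributions P, Q.

D_KL(P||Q) = Σ p(x) log(p(x)/q(x))
Term by term:
  x=0: 1/4 × log_e[(1/4)/(1/4)] = 0.0000
  x=1: 3/16 × log_e[(3/16)/(1/4)] = -0.0539
  x=2: 1/4 × log_e[(1/4)/(1/4)] = 0.0000
  x=3: 5/16 × log_e[(5/16)/(1/4)] = 0.0697
D_KL(P||Q) = 0.0158 nats

D_KL(P||Q) = 0.0158 ≥ 0 ✓

This non-negativity is a fundamental property: relative entropy cannot be negative because it measures how different Q is from P.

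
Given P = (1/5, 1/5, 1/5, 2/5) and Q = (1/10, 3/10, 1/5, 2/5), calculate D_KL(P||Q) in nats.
0.0575 nats

KL divergence: D_KL(P||Q) = Σ p(x) log(p(x)/q(x))

Computing term by term:
  x=0: 1/5 × log_e[(1/5)/(1/10)] = 1/5 × 0.6931 = 0.1386
  x=1: 1/5 × log_e[(1/5)/(3/10)] = 1/5 × -0.4055 = -0.0811
  x=2: 1/5 × log_e[(1/5)/(1/5)] = 1/5 × 0.0000 = 0.0000
  x=3: 2/5 × log_e[(2/5)/(2/5)] = 2/5 × 0.0000 = 0.0000

D_KL(P||Q) = 0.0575 nats

Note: KL divergence is always non-negative and equals 0 iff P = Q.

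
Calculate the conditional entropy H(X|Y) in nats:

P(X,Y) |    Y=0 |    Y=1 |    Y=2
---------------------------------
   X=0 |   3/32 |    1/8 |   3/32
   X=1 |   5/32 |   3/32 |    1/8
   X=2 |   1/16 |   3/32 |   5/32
1.0661 nats

Using the chain rule: H(X|Y) = H(X,Y) - H(Y)

First, compute H(X,Y) = 2.1609 nats

Marginal P(Y) = (5/16, 5/16, 3/8)
H(Y) = 1.0948 nats

H(X|Y) = H(X,Y) - H(Y) = 2.1609 - 1.0948 = 1.0661 nats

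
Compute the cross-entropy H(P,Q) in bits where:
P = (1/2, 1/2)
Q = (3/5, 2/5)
1.0294 bits

Cross-entropy: H(P,Q) = -Σ p(x) log q(x)

Alternatively: H(P,Q) = H(P) + D_KL(P||Q)
H(P) = 1.0000 bits
D_KL(P||Q) = 0.0294 bits

H(P,Q) = 1.0000 + 0.0294 = 1.0294 bits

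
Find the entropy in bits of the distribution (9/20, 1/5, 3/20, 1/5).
1.8577 bits

Shannon entropy is H(X) = -Σ p(x) log p(x).

For P = (9/20, 1/5, 3/20, 1/5):
H = -9/20 × log_2(9/20) -1/5 × log_2(1/5) -3/20 × log_2(3/20) -1/5 × log_2(1/5)
H = 1.8577 bits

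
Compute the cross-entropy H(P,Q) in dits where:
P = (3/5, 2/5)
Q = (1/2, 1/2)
0.3010 dits

Cross-entropy: H(P,Q) = -Σ p(x) log q(x)

Alternatively: H(P,Q) = H(P) + D_KL(P||Q)
H(P) = 0.2923 dits
D_KL(P||Q) = 0.0087 dits

H(P,Q) = 0.2923 + 0.0087 = 0.3010 dits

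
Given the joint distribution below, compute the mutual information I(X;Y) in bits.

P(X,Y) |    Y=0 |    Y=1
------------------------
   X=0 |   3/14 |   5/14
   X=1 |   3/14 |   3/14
0.0113 bits

Mutual information: I(X;Y) = H(X) + H(Y) - H(X,Y)

Marginals:
P(X) = (4/7, 3/7), H(X) = 0.9852 bits
P(Y) = (3/7, 4/7), H(Y) = 0.9852 bits

Joint entropy: H(X,Y) = 1.9592 bits

I(X;Y) = 0.9852 + 0.9852 - 1.9592 = 0.0113 bits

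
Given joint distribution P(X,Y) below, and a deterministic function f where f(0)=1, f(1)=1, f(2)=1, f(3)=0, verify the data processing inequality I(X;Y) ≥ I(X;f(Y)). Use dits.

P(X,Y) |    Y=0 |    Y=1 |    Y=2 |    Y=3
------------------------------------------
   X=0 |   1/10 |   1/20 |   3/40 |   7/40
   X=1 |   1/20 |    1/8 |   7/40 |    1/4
I(X;Y) = 0.0140, I(X;f(Y)) = 0.0001, inequality holds: 0.0140 ≥ 0.0001

Data Processing Inequality: For any Markov chain X → Y → Z, we have I(X;Y) ≥ I(X;Z).

Here Z = f(Y) is a deterministic function of Y, forming X → Y → Z.

Original I(X;Y) = 0.0140 dits

After applying f:
P(X,Z) where Z=f(Y):
- P(X,Z=0) = P(X,Y=3)
- P(X,Z=1) = P(X,Y=0) + P(X,Y=1) + P(X,Y=2)

I(X;Z) = I(X;f(Y)) = 0.0001 dits

Verification: 0.0140 ≥ 0.0001 ✓

Information cannot be created by processing; the function f can only lose information about X.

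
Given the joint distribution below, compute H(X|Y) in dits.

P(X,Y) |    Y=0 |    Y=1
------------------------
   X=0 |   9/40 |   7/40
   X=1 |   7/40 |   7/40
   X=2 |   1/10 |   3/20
0.4657 dits

Using the chain rule: H(X|Y) = H(X,Y) - H(Y)

First, compute H(X,Y) = 0.7668 dits

Marginal P(Y) = (1/2, 1/2)
H(Y) = 0.3010 dits

H(X|Y) = H(X,Y) - H(Y) = 0.7668 - 0.3010 = 0.4657 dits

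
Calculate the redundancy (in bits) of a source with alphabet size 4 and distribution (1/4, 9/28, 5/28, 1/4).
0.0299 bits

Redundancy measures how far a source is from maximum entropy:
R = H_max - H(X)

Maximum entropy for 4 symbols: H_max = log_2(4) = 2.0000 bits
Actual entropy: H(X) = 1.9701 bits
Redundancy: R = 2.0000 - 1.9701 = 0.0299 bits

This redundancy represents potential for compression: the source could be compressed by 0.0299 bits per symbol.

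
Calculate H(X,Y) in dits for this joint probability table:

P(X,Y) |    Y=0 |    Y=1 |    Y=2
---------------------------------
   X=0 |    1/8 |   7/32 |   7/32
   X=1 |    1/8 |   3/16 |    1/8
0.7637 dits

Joint entropy is H(X,Y) = -Σ_{x,y} p(x,y) log p(x,y).

Summing over all non-zero entries:
H(X,Y) = -[1/8·log_10(1/8) + 7/32·log_10(7/32) + 7/32·log_10(7/32) + 1/8·log_10(1/8) + 3/16·log_10(3/16) + 1/8·log_10(1/8)]
H(X,Y) = 0.7637 dits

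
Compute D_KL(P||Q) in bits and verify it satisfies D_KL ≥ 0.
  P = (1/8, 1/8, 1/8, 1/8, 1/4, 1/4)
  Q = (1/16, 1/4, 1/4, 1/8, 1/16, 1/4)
0.3750 bits

KL divergence satisfies the Gibbs inequality: D_KL(P||Q) ≥ 0 for all distributions P, Q.

D_KL(P||Q) = Σ p(x) log(p(x)/q(x))
Term by term:
  x=0: 1/8 × log_2[(1/8)/(1/16)] = 0.1250
  x=1: 1/8 × log_2[(1/8)/(1/4)] = -0.1250
  x=2: 1/8 × log_2[(1/8)/(1/4)] = -0.1250
  x=3: 1/8 × log_2[(1/8)/(1/8)] = 0.0000
  x=4: 1/4 × log_2[(1/4)/(1/16)] = 0.5000
  x=5: 1/4 × log_2[(1/4)/(1/4)] = 0.0000
D_KL(P||Q) = 0.3750 bits

D_KL(P||Q) = 0.3750 ≥ 0 ✓

This non-negativity is a fundamental property: relative entropy cannot be negative because it measures how different Q is from P.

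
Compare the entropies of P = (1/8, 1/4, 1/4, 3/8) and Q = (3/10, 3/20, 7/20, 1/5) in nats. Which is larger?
Q

Computing entropies in nats:
H(P) = 1.3209
H(Q) = 1.3351

Distribution Q has higher entropy.

Intuition: The distribution closer to uniform (more spread out) has higher entropy.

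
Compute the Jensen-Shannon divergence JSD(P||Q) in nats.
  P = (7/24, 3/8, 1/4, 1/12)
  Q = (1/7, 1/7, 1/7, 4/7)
0.1495 nats

Jensen-Shannon divergence is:
JSD(P||Q) = 0.5 × D_KL(P||M) + 0.5 × D_KL(Q||M)
where M = 0.5 × (P + Q) is the mixture distribution.

M = 0.5 × (7/24, 3/8, 1/4, 1/12) + 0.5 × (1/7, 1/7, 1/7, 4/7) = (0.217262, 0.258929, 0.196429, 0.327381)

D_KL(P||M) = 0.1711 nats
D_KL(Q||M) = 0.1279 nats

JSD(P||Q) = 0.5 × 0.1711 + 0.5 × 0.1279 = 0.1495 nats

Unlike KL divergence, JSD is symmetric and bounded: 0 ≤ JSD ≤ log(2).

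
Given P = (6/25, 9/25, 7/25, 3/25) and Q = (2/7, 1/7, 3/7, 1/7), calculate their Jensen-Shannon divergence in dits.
0.0146 dits

Jensen-Shannon divergence is:
JSD(P||Q) = 0.5 × D_KL(P||M) + 0.5 × D_KL(Q||M)
where M = 0.5 × (P + Q) is the mixture distribution.

M = 0.5 × (6/25, 9/25, 7/25, 3/25) + 0.5 × (2/7, 1/7, 3/7, 1/7) = (0.262857, 0.251429, 0.354286, 0.131429)

D_KL(P||M) = 0.0133 dits
D_KL(Q||M) = 0.0159 dits

JSD(P||Q) = 0.5 × 0.0133 + 0.5 × 0.0159 = 0.0146 dits

Unlike KL divergence, JSD is symmetric and bounded: 0 ≤ JSD ≤ log(2).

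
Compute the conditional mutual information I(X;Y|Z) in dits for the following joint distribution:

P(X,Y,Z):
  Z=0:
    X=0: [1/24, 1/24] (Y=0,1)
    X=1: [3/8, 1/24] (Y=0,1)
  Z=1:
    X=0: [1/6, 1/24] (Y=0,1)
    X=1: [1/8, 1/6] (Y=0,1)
0.0296 dits

Conditional mutual information: I(X;Y|Z) = H(X|Z) + H(Y|Z) - H(X,Y|Z)

H(Z) = 0.3010
H(X,Z) = 0.5464 → H(X|Z) = 0.2453
H(Y,Z) = 0.5464 → H(Y|Z) = 0.2453
H(X,Y,Z) = 0.7620 → H(X,Y|Z) = 0.4610

I(X;Y|Z) = 0.2453 + 0.2453 - 0.4610 = 0.0296 dits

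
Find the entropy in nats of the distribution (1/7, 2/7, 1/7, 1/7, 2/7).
1.5498 nats

Shannon entropy is H(X) = -Σ p(x) log p(x).

For P = (1/7, 2/7, 1/7, 1/7, 2/7):
H = -1/7 × log_e(1/7) -2/7 × log_e(2/7) -1/7 × log_e(1/7) -1/7 × log_e(1/7) -2/7 × log_e(2/7)
H = 1.5498 nats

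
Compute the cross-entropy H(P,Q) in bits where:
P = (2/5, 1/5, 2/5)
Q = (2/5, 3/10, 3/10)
1.5710 bits

Cross-entropy: H(P,Q) = -Σ p(x) log q(x)

Alternatively: H(P,Q) = H(P) + D_KL(P||Q)
H(P) = 1.5219 bits
D_KL(P||Q) = 0.0490 bits

H(P,Q) = 1.5219 + 0.0490 = 1.5710 bits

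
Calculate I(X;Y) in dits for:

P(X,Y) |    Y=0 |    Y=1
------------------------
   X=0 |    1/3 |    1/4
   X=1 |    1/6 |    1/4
0.0062 dits

Mutual information: I(X;Y) = H(X) + H(Y) - H(X,Y)

Marginals:
P(X) = (7/12, 5/12), H(X) = 0.2950 dits
P(Y) = (1/2, 1/2), H(Y) = 0.3010 dits

Joint entropy: H(X,Y) = 0.5898 dits

I(X;Y) = 0.2950 + 0.3010 - 0.5898 = 0.0062 dits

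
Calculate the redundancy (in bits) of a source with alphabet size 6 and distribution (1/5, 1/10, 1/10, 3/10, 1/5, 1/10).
0.1385 bits

Redundancy measures how far a source is from maximum entropy:
R = H_max - H(X)

Maximum entropy for 6 symbols: H_max = log_2(6) = 2.5850 bits
Actual entropy: H(X) = 2.4464 bits
Redundancy: R = 2.5850 - 2.4464 = 0.1385 bits

This redundancy represents potential for compression: the source could be compressed by 0.1385 bits per symbol.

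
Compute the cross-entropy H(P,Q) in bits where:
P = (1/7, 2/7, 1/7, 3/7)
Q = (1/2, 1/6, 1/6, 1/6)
2.3585 bits

Cross-entropy: H(P,Q) = -Σ p(x) log q(x)

Alternatively: H(P,Q) = H(P) + D_KL(P||Q)
H(P) = 1.8424 bits
D_KL(P||Q) = 0.5162 bits

H(P,Q) = 1.8424 + 0.5162 = 2.3585 bits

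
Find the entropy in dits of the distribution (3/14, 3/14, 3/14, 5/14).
0.5898 dits

Shannon entropy is H(X) = -Σ p(x) log p(x).

For P = (3/14, 3/14, 3/14, 5/14):
H = -3/14 × log_10(3/14) -3/14 × log_10(3/14) -3/14 × log_10(3/14) -5/14 × log_10(5/14)
H = 0.5898 dits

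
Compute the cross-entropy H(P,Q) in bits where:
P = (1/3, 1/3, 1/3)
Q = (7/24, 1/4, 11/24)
1.6344 bits

Cross-entropy: H(P,Q) = -Σ p(x) log q(x)

Alternatively: H(P,Q) = H(P) + D_KL(P||Q)
H(P) = 1.5850 bits
D_KL(P||Q) = 0.0494 bits

H(P,Q) = 1.5850 + 0.0494 = 1.6344 bits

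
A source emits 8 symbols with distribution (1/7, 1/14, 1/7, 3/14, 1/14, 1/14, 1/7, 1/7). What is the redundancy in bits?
0.1037 bits

Redundancy measures how far a source is from maximum entropy:
R = H_max - H(X)

Maximum entropy for 8 symbols: H_max = log_2(8) = 3.0000 bits
Actual entropy: H(X) = 2.8963 bits
Redundancy: R = 3.0000 - 2.8963 = 0.1037 bits

This redundancy represents potential for compression: the source could be compressed by 0.1037 bits per symbol.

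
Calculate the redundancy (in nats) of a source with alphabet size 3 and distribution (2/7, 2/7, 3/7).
0.0196 nats

Redundancy measures how far a source is from maximum entropy:
R = H_max - H(X)

Maximum entropy for 3 symbols: H_max = log_e(3) = 1.0986 nats
Actual entropy: H(X) = 1.0790 nats
Redundancy: R = 1.0986 - 1.0790 = 0.0196 nats

This redundancy represents potential for compression: the source could be compressed by 0.0196 nats per symbol.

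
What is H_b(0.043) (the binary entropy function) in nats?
0.1774 nats

The binary entropy function is:
H(p) = -p log(p) - (1-p) log(1-p)

H(0.043) = -0.043 × log_e(0.043) - 0.957 × log_e(0.957)
H(0.043) = 0.1774 nats

Note: Binary entropy is maximized at p=0.5 (H=1 bit) and minimized at p=0 or p=1 (H=0).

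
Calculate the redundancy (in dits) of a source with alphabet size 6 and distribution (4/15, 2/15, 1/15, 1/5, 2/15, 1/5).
0.0337 dits

Redundancy measures how far a source is from maximum entropy:
R = H_max - H(X)

Maximum entropy for 6 symbols: H_max = log_10(6) = 0.7782 dits
Actual entropy: H(X) = 0.7444 dits
Redundancy: R = 0.7782 - 0.7444 = 0.0337 dits

This redundancy represents potential for compression: the source could be compressed by 0.0337 dits per symbol.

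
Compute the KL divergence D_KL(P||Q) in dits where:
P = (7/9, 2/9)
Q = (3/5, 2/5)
0.0309 dits

KL divergence: D_KL(P||Q) = Σ p(x) log(p(x)/q(x))

Computing term by term:
  x=0: 7/9 × log_10[(7/9)/(3/5)] = 7/9 × 0.1127 = 0.0877
  x=1: 2/9 × log_10[(2/9)/(2/5)] = 2/9 × -0.2553 = -0.0567

D_KL(P||Q) = 0.0309 dits

Note: KL divergence is always non-negative and equals 0 iff P = Q.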